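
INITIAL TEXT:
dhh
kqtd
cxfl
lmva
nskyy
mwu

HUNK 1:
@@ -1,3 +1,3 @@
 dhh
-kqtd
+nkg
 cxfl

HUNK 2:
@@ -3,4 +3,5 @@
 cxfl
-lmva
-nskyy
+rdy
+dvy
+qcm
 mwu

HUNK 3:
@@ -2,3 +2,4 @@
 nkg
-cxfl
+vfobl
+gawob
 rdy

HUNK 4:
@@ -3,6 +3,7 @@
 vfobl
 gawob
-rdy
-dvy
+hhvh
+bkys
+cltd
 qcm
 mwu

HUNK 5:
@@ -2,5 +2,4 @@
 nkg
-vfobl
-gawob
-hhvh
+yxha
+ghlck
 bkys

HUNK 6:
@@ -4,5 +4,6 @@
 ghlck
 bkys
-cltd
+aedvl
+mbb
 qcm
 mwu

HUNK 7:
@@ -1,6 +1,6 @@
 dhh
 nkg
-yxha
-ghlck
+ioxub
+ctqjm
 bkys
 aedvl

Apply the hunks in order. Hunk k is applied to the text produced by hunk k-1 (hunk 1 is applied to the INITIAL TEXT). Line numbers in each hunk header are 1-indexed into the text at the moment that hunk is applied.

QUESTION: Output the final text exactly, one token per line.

Answer: dhh
nkg
ioxub
ctqjm
bkys
aedvl
mbb
qcm
mwu

Derivation:
Hunk 1: at line 1 remove [kqtd] add [nkg] -> 6 lines: dhh nkg cxfl lmva nskyy mwu
Hunk 2: at line 3 remove [lmva,nskyy] add [rdy,dvy,qcm] -> 7 lines: dhh nkg cxfl rdy dvy qcm mwu
Hunk 3: at line 2 remove [cxfl] add [vfobl,gawob] -> 8 lines: dhh nkg vfobl gawob rdy dvy qcm mwu
Hunk 4: at line 3 remove [rdy,dvy] add [hhvh,bkys,cltd] -> 9 lines: dhh nkg vfobl gawob hhvh bkys cltd qcm mwu
Hunk 5: at line 2 remove [vfobl,gawob,hhvh] add [yxha,ghlck] -> 8 lines: dhh nkg yxha ghlck bkys cltd qcm mwu
Hunk 6: at line 4 remove [cltd] add [aedvl,mbb] -> 9 lines: dhh nkg yxha ghlck bkys aedvl mbb qcm mwu
Hunk 7: at line 1 remove [yxha,ghlck] add [ioxub,ctqjm] -> 9 lines: dhh nkg ioxub ctqjm bkys aedvl mbb qcm mwu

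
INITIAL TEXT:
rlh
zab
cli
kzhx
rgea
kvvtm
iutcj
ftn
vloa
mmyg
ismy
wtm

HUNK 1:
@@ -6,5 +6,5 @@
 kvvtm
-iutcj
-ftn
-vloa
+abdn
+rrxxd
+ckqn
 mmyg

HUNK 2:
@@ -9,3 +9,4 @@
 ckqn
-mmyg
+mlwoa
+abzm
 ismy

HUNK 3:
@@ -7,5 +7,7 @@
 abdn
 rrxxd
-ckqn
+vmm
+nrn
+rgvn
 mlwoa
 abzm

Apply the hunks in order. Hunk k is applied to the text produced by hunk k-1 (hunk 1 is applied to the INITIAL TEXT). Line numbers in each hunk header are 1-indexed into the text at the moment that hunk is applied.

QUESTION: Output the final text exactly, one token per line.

Answer: rlh
zab
cli
kzhx
rgea
kvvtm
abdn
rrxxd
vmm
nrn
rgvn
mlwoa
abzm
ismy
wtm

Derivation:
Hunk 1: at line 6 remove [iutcj,ftn,vloa] add [abdn,rrxxd,ckqn] -> 12 lines: rlh zab cli kzhx rgea kvvtm abdn rrxxd ckqn mmyg ismy wtm
Hunk 2: at line 9 remove [mmyg] add [mlwoa,abzm] -> 13 lines: rlh zab cli kzhx rgea kvvtm abdn rrxxd ckqn mlwoa abzm ismy wtm
Hunk 3: at line 7 remove [ckqn] add [vmm,nrn,rgvn] -> 15 lines: rlh zab cli kzhx rgea kvvtm abdn rrxxd vmm nrn rgvn mlwoa abzm ismy wtm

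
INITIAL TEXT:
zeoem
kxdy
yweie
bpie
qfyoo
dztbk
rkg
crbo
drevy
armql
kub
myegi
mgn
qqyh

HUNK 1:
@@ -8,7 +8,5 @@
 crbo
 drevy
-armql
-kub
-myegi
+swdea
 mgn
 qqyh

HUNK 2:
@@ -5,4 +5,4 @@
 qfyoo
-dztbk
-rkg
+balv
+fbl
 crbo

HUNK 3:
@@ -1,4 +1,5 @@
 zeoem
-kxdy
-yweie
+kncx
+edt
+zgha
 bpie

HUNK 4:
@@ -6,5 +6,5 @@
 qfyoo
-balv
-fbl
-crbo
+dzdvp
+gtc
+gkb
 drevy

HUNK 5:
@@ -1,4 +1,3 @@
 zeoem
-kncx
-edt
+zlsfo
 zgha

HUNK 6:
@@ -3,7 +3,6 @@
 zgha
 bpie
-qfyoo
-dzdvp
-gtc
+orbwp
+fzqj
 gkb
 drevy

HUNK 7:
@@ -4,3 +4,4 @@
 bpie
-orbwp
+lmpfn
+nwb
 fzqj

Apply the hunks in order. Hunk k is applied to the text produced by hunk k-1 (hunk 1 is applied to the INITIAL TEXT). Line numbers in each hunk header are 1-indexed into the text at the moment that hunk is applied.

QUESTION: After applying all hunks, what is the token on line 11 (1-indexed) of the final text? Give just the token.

Answer: mgn

Derivation:
Hunk 1: at line 8 remove [armql,kub,myegi] add [swdea] -> 12 lines: zeoem kxdy yweie bpie qfyoo dztbk rkg crbo drevy swdea mgn qqyh
Hunk 2: at line 5 remove [dztbk,rkg] add [balv,fbl] -> 12 lines: zeoem kxdy yweie bpie qfyoo balv fbl crbo drevy swdea mgn qqyh
Hunk 3: at line 1 remove [kxdy,yweie] add [kncx,edt,zgha] -> 13 lines: zeoem kncx edt zgha bpie qfyoo balv fbl crbo drevy swdea mgn qqyh
Hunk 4: at line 6 remove [balv,fbl,crbo] add [dzdvp,gtc,gkb] -> 13 lines: zeoem kncx edt zgha bpie qfyoo dzdvp gtc gkb drevy swdea mgn qqyh
Hunk 5: at line 1 remove [kncx,edt] add [zlsfo] -> 12 lines: zeoem zlsfo zgha bpie qfyoo dzdvp gtc gkb drevy swdea mgn qqyh
Hunk 6: at line 3 remove [qfyoo,dzdvp,gtc] add [orbwp,fzqj] -> 11 lines: zeoem zlsfo zgha bpie orbwp fzqj gkb drevy swdea mgn qqyh
Hunk 7: at line 4 remove [orbwp] add [lmpfn,nwb] -> 12 lines: zeoem zlsfo zgha bpie lmpfn nwb fzqj gkb drevy swdea mgn qqyh
Final line 11: mgn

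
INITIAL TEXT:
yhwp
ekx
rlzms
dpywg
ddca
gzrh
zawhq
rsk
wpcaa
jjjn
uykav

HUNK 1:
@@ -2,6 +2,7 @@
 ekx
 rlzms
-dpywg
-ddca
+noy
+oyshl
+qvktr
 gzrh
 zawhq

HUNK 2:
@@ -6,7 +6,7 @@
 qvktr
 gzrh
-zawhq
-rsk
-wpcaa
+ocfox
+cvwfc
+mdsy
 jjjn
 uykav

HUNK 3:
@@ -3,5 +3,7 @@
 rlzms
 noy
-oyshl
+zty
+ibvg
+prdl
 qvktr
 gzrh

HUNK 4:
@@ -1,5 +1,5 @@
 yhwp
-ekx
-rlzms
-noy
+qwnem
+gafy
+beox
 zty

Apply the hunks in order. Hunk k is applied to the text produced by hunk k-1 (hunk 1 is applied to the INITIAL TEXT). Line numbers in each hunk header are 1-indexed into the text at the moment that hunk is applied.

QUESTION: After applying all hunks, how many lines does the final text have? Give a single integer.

Answer: 14

Derivation:
Hunk 1: at line 2 remove [dpywg,ddca] add [noy,oyshl,qvktr] -> 12 lines: yhwp ekx rlzms noy oyshl qvktr gzrh zawhq rsk wpcaa jjjn uykav
Hunk 2: at line 6 remove [zawhq,rsk,wpcaa] add [ocfox,cvwfc,mdsy] -> 12 lines: yhwp ekx rlzms noy oyshl qvktr gzrh ocfox cvwfc mdsy jjjn uykav
Hunk 3: at line 3 remove [oyshl] add [zty,ibvg,prdl] -> 14 lines: yhwp ekx rlzms noy zty ibvg prdl qvktr gzrh ocfox cvwfc mdsy jjjn uykav
Hunk 4: at line 1 remove [ekx,rlzms,noy] add [qwnem,gafy,beox] -> 14 lines: yhwp qwnem gafy beox zty ibvg prdl qvktr gzrh ocfox cvwfc mdsy jjjn uykav
Final line count: 14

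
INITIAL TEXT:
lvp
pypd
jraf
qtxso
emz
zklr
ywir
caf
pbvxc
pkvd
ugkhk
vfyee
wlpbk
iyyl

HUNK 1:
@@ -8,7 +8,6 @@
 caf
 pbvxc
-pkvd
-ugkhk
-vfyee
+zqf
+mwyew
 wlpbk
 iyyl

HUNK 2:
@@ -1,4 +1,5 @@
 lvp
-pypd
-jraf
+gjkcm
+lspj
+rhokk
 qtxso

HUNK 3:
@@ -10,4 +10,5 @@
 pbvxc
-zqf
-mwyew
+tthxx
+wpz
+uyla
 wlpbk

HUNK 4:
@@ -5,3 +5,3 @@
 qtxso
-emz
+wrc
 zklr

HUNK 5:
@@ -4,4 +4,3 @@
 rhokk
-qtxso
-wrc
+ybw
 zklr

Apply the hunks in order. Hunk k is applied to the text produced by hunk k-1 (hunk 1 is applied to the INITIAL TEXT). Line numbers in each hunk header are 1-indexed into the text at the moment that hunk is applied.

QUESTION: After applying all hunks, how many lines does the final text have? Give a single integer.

Answer: 14

Derivation:
Hunk 1: at line 8 remove [pkvd,ugkhk,vfyee] add [zqf,mwyew] -> 13 lines: lvp pypd jraf qtxso emz zklr ywir caf pbvxc zqf mwyew wlpbk iyyl
Hunk 2: at line 1 remove [pypd,jraf] add [gjkcm,lspj,rhokk] -> 14 lines: lvp gjkcm lspj rhokk qtxso emz zklr ywir caf pbvxc zqf mwyew wlpbk iyyl
Hunk 3: at line 10 remove [zqf,mwyew] add [tthxx,wpz,uyla] -> 15 lines: lvp gjkcm lspj rhokk qtxso emz zklr ywir caf pbvxc tthxx wpz uyla wlpbk iyyl
Hunk 4: at line 5 remove [emz] add [wrc] -> 15 lines: lvp gjkcm lspj rhokk qtxso wrc zklr ywir caf pbvxc tthxx wpz uyla wlpbk iyyl
Hunk 5: at line 4 remove [qtxso,wrc] add [ybw] -> 14 lines: lvp gjkcm lspj rhokk ybw zklr ywir caf pbvxc tthxx wpz uyla wlpbk iyyl
Final line count: 14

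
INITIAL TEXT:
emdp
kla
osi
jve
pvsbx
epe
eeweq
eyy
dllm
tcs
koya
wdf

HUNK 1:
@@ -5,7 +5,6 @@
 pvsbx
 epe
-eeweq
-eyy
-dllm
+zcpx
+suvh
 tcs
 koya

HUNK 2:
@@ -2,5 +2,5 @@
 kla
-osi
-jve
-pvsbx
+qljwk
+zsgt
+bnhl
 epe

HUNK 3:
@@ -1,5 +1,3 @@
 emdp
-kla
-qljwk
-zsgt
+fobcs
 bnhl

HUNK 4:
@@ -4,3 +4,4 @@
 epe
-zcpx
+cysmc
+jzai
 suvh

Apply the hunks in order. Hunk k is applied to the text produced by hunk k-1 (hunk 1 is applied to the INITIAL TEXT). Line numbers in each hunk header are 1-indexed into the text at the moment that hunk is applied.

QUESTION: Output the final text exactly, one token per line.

Answer: emdp
fobcs
bnhl
epe
cysmc
jzai
suvh
tcs
koya
wdf

Derivation:
Hunk 1: at line 5 remove [eeweq,eyy,dllm] add [zcpx,suvh] -> 11 lines: emdp kla osi jve pvsbx epe zcpx suvh tcs koya wdf
Hunk 2: at line 2 remove [osi,jve,pvsbx] add [qljwk,zsgt,bnhl] -> 11 lines: emdp kla qljwk zsgt bnhl epe zcpx suvh tcs koya wdf
Hunk 3: at line 1 remove [kla,qljwk,zsgt] add [fobcs] -> 9 lines: emdp fobcs bnhl epe zcpx suvh tcs koya wdf
Hunk 4: at line 4 remove [zcpx] add [cysmc,jzai] -> 10 lines: emdp fobcs bnhl epe cysmc jzai suvh tcs koya wdf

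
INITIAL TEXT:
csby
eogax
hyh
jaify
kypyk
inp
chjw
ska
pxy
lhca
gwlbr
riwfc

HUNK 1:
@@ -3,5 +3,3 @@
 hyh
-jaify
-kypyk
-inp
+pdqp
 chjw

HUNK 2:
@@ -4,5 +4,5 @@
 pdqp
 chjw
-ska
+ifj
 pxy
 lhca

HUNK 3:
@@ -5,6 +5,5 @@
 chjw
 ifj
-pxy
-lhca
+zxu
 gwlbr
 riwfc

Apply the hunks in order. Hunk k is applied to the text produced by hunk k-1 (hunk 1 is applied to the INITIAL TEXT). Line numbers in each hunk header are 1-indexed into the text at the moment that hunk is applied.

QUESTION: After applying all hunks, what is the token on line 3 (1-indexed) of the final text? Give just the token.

Answer: hyh

Derivation:
Hunk 1: at line 3 remove [jaify,kypyk,inp] add [pdqp] -> 10 lines: csby eogax hyh pdqp chjw ska pxy lhca gwlbr riwfc
Hunk 2: at line 4 remove [ska] add [ifj] -> 10 lines: csby eogax hyh pdqp chjw ifj pxy lhca gwlbr riwfc
Hunk 3: at line 5 remove [pxy,lhca] add [zxu] -> 9 lines: csby eogax hyh pdqp chjw ifj zxu gwlbr riwfc
Final line 3: hyh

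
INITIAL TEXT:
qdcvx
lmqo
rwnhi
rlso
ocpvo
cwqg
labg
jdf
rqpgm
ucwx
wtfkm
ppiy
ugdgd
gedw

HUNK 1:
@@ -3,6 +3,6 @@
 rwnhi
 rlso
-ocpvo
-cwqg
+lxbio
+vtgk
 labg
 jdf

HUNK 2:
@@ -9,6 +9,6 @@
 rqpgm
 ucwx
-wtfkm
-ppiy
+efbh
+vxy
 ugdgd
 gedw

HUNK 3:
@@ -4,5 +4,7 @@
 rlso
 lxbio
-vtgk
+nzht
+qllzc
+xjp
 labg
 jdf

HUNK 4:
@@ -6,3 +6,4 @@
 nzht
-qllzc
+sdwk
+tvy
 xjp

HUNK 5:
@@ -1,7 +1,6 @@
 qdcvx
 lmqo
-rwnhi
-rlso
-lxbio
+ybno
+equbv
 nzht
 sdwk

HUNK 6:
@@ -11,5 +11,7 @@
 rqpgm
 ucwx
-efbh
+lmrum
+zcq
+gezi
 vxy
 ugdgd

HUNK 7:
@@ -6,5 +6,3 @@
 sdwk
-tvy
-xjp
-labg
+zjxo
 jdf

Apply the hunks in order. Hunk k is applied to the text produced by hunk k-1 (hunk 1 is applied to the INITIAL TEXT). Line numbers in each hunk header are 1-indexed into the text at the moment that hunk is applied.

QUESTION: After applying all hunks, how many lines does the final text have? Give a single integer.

Answer: 16

Derivation:
Hunk 1: at line 3 remove [ocpvo,cwqg] add [lxbio,vtgk] -> 14 lines: qdcvx lmqo rwnhi rlso lxbio vtgk labg jdf rqpgm ucwx wtfkm ppiy ugdgd gedw
Hunk 2: at line 9 remove [wtfkm,ppiy] add [efbh,vxy] -> 14 lines: qdcvx lmqo rwnhi rlso lxbio vtgk labg jdf rqpgm ucwx efbh vxy ugdgd gedw
Hunk 3: at line 4 remove [vtgk] add [nzht,qllzc,xjp] -> 16 lines: qdcvx lmqo rwnhi rlso lxbio nzht qllzc xjp labg jdf rqpgm ucwx efbh vxy ugdgd gedw
Hunk 4: at line 6 remove [qllzc] add [sdwk,tvy] -> 17 lines: qdcvx lmqo rwnhi rlso lxbio nzht sdwk tvy xjp labg jdf rqpgm ucwx efbh vxy ugdgd gedw
Hunk 5: at line 1 remove [rwnhi,rlso,lxbio] add [ybno,equbv] -> 16 lines: qdcvx lmqo ybno equbv nzht sdwk tvy xjp labg jdf rqpgm ucwx efbh vxy ugdgd gedw
Hunk 6: at line 11 remove [efbh] add [lmrum,zcq,gezi] -> 18 lines: qdcvx lmqo ybno equbv nzht sdwk tvy xjp labg jdf rqpgm ucwx lmrum zcq gezi vxy ugdgd gedw
Hunk 7: at line 6 remove [tvy,xjp,labg] add [zjxo] -> 16 lines: qdcvx lmqo ybno equbv nzht sdwk zjxo jdf rqpgm ucwx lmrum zcq gezi vxy ugdgd gedw
Final line count: 16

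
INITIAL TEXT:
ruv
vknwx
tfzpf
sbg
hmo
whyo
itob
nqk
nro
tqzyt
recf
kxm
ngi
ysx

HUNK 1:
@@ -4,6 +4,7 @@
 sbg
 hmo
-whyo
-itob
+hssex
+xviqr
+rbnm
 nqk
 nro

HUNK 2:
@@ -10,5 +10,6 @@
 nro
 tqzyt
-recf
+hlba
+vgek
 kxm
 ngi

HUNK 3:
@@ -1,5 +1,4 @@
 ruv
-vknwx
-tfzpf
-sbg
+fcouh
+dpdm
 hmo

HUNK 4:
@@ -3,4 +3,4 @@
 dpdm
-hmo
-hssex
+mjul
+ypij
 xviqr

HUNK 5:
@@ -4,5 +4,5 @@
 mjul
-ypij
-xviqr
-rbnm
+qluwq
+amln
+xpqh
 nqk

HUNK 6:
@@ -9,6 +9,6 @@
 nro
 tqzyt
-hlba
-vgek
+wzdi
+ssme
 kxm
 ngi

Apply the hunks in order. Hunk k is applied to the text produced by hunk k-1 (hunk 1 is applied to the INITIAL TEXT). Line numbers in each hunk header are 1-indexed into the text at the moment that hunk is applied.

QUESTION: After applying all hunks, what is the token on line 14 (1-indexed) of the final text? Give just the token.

Hunk 1: at line 4 remove [whyo,itob] add [hssex,xviqr,rbnm] -> 15 lines: ruv vknwx tfzpf sbg hmo hssex xviqr rbnm nqk nro tqzyt recf kxm ngi ysx
Hunk 2: at line 10 remove [recf] add [hlba,vgek] -> 16 lines: ruv vknwx tfzpf sbg hmo hssex xviqr rbnm nqk nro tqzyt hlba vgek kxm ngi ysx
Hunk 3: at line 1 remove [vknwx,tfzpf,sbg] add [fcouh,dpdm] -> 15 lines: ruv fcouh dpdm hmo hssex xviqr rbnm nqk nro tqzyt hlba vgek kxm ngi ysx
Hunk 4: at line 3 remove [hmo,hssex] add [mjul,ypij] -> 15 lines: ruv fcouh dpdm mjul ypij xviqr rbnm nqk nro tqzyt hlba vgek kxm ngi ysx
Hunk 5: at line 4 remove [ypij,xviqr,rbnm] add [qluwq,amln,xpqh] -> 15 lines: ruv fcouh dpdm mjul qluwq amln xpqh nqk nro tqzyt hlba vgek kxm ngi ysx
Hunk 6: at line 9 remove [hlba,vgek] add [wzdi,ssme] -> 15 lines: ruv fcouh dpdm mjul qluwq amln xpqh nqk nro tqzyt wzdi ssme kxm ngi ysx
Final line 14: ngi

Answer: ngi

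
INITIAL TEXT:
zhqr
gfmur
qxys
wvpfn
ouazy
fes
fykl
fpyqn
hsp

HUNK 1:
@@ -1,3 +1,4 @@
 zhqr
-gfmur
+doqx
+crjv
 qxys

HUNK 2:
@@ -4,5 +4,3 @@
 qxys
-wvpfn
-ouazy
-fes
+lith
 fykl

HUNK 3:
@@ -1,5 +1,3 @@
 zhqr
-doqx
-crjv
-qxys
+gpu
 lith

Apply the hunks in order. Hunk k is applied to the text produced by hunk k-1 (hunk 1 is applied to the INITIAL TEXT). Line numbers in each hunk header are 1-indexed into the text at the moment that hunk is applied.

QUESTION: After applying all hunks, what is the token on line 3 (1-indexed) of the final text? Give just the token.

Hunk 1: at line 1 remove [gfmur] add [doqx,crjv] -> 10 lines: zhqr doqx crjv qxys wvpfn ouazy fes fykl fpyqn hsp
Hunk 2: at line 4 remove [wvpfn,ouazy,fes] add [lith] -> 8 lines: zhqr doqx crjv qxys lith fykl fpyqn hsp
Hunk 3: at line 1 remove [doqx,crjv,qxys] add [gpu] -> 6 lines: zhqr gpu lith fykl fpyqn hsp
Final line 3: lith

Answer: lith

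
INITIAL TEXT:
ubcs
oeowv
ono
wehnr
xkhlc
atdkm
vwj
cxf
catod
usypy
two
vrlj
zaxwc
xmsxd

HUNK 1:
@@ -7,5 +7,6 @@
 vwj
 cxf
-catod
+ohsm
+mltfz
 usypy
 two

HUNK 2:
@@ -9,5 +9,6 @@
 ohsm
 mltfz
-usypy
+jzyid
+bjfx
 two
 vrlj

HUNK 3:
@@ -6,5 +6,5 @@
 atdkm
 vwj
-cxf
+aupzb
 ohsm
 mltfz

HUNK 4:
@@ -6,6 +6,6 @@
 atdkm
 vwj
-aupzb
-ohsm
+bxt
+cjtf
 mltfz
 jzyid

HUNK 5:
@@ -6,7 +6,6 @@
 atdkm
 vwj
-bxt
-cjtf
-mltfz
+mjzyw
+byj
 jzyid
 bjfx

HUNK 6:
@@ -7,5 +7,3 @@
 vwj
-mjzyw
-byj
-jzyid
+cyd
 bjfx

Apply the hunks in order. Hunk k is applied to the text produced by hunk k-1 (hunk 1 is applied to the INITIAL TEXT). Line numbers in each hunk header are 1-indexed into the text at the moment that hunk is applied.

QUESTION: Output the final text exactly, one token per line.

Hunk 1: at line 7 remove [catod] add [ohsm,mltfz] -> 15 lines: ubcs oeowv ono wehnr xkhlc atdkm vwj cxf ohsm mltfz usypy two vrlj zaxwc xmsxd
Hunk 2: at line 9 remove [usypy] add [jzyid,bjfx] -> 16 lines: ubcs oeowv ono wehnr xkhlc atdkm vwj cxf ohsm mltfz jzyid bjfx two vrlj zaxwc xmsxd
Hunk 3: at line 6 remove [cxf] add [aupzb] -> 16 lines: ubcs oeowv ono wehnr xkhlc atdkm vwj aupzb ohsm mltfz jzyid bjfx two vrlj zaxwc xmsxd
Hunk 4: at line 6 remove [aupzb,ohsm] add [bxt,cjtf] -> 16 lines: ubcs oeowv ono wehnr xkhlc atdkm vwj bxt cjtf mltfz jzyid bjfx two vrlj zaxwc xmsxd
Hunk 5: at line 6 remove [bxt,cjtf,mltfz] add [mjzyw,byj] -> 15 lines: ubcs oeowv ono wehnr xkhlc atdkm vwj mjzyw byj jzyid bjfx two vrlj zaxwc xmsxd
Hunk 6: at line 7 remove [mjzyw,byj,jzyid] add [cyd] -> 13 lines: ubcs oeowv ono wehnr xkhlc atdkm vwj cyd bjfx two vrlj zaxwc xmsxd

Answer: ubcs
oeowv
ono
wehnr
xkhlc
atdkm
vwj
cyd
bjfx
two
vrlj
zaxwc
xmsxd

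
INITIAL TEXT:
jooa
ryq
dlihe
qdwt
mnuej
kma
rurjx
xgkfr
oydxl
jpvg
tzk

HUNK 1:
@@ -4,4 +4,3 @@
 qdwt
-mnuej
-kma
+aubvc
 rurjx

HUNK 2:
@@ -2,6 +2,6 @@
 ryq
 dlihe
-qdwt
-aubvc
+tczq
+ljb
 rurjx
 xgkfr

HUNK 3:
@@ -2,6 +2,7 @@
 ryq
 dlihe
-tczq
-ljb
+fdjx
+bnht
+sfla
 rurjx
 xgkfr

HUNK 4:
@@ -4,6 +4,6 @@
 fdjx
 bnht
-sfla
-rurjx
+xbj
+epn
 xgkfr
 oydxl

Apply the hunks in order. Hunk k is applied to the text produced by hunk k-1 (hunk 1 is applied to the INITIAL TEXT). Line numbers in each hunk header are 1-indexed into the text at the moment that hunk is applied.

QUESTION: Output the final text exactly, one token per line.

Hunk 1: at line 4 remove [mnuej,kma] add [aubvc] -> 10 lines: jooa ryq dlihe qdwt aubvc rurjx xgkfr oydxl jpvg tzk
Hunk 2: at line 2 remove [qdwt,aubvc] add [tczq,ljb] -> 10 lines: jooa ryq dlihe tczq ljb rurjx xgkfr oydxl jpvg tzk
Hunk 3: at line 2 remove [tczq,ljb] add [fdjx,bnht,sfla] -> 11 lines: jooa ryq dlihe fdjx bnht sfla rurjx xgkfr oydxl jpvg tzk
Hunk 4: at line 4 remove [sfla,rurjx] add [xbj,epn] -> 11 lines: jooa ryq dlihe fdjx bnht xbj epn xgkfr oydxl jpvg tzk

Answer: jooa
ryq
dlihe
fdjx
bnht
xbj
epn
xgkfr
oydxl
jpvg
tzk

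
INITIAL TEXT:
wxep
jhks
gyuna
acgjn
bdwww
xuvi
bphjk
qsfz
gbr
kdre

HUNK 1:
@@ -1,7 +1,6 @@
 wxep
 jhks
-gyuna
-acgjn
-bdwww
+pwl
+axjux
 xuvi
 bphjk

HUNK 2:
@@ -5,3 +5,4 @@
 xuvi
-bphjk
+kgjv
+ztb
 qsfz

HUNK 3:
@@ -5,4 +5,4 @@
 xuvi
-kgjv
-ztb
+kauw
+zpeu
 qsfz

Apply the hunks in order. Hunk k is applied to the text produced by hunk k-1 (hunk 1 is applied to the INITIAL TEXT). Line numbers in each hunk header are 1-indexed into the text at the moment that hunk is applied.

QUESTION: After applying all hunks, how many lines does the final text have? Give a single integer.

Hunk 1: at line 1 remove [gyuna,acgjn,bdwww] add [pwl,axjux] -> 9 lines: wxep jhks pwl axjux xuvi bphjk qsfz gbr kdre
Hunk 2: at line 5 remove [bphjk] add [kgjv,ztb] -> 10 lines: wxep jhks pwl axjux xuvi kgjv ztb qsfz gbr kdre
Hunk 3: at line 5 remove [kgjv,ztb] add [kauw,zpeu] -> 10 lines: wxep jhks pwl axjux xuvi kauw zpeu qsfz gbr kdre
Final line count: 10

Answer: 10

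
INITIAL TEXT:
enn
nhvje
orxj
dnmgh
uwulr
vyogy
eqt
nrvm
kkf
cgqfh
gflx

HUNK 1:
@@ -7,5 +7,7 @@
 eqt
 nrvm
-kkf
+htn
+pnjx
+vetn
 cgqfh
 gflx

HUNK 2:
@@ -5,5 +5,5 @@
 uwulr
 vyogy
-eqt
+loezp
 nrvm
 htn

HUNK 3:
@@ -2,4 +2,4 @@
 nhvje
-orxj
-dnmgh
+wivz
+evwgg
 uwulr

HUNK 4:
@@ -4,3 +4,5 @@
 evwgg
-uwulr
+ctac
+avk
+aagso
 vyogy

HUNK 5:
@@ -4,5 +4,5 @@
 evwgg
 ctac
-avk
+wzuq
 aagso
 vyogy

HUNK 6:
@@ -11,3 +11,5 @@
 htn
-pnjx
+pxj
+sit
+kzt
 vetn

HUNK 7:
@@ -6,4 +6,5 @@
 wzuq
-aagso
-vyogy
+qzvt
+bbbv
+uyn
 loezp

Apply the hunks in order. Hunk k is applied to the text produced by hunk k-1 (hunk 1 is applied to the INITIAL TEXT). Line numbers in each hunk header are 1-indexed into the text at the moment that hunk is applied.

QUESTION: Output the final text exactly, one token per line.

Hunk 1: at line 7 remove [kkf] add [htn,pnjx,vetn] -> 13 lines: enn nhvje orxj dnmgh uwulr vyogy eqt nrvm htn pnjx vetn cgqfh gflx
Hunk 2: at line 5 remove [eqt] add [loezp] -> 13 lines: enn nhvje orxj dnmgh uwulr vyogy loezp nrvm htn pnjx vetn cgqfh gflx
Hunk 3: at line 2 remove [orxj,dnmgh] add [wivz,evwgg] -> 13 lines: enn nhvje wivz evwgg uwulr vyogy loezp nrvm htn pnjx vetn cgqfh gflx
Hunk 4: at line 4 remove [uwulr] add [ctac,avk,aagso] -> 15 lines: enn nhvje wivz evwgg ctac avk aagso vyogy loezp nrvm htn pnjx vetn cgqfh gflx
Hunk 5: at line 4 remove [avk] add [wzuq] -> 15 lines: enn nhvje wivz evwgg ctac wzuq aagso vyogy loezp nrvm htn pnjx vetn cgqfh gflx
Hunk 6: at line 11 remove [pnjx] add [pxj,sit,kzt] -> 17 lines: enn nhvje wivz evwgg ctac wzuq aagso vyogy loezp nrvm htn pxj sit kzt vetn cgqfh gflx
Hunk 7: at line 6 remove [aagso,vyogy] add [qzvt,bbbv,uyn] -> 18 lines: enn nhvje wivz evwgg ctac wzuq qzvt bbbv uyn loezp nrvm htn pxj sit kzt vetn cgqfh gflx

Answer: enn
nhvje
wivz
evwgg
ctac
wzuq
qzvt
bbbv
uyn
loezp
nrvm
htn
pxj
sit
kzt
vetn
cgqfh
gflx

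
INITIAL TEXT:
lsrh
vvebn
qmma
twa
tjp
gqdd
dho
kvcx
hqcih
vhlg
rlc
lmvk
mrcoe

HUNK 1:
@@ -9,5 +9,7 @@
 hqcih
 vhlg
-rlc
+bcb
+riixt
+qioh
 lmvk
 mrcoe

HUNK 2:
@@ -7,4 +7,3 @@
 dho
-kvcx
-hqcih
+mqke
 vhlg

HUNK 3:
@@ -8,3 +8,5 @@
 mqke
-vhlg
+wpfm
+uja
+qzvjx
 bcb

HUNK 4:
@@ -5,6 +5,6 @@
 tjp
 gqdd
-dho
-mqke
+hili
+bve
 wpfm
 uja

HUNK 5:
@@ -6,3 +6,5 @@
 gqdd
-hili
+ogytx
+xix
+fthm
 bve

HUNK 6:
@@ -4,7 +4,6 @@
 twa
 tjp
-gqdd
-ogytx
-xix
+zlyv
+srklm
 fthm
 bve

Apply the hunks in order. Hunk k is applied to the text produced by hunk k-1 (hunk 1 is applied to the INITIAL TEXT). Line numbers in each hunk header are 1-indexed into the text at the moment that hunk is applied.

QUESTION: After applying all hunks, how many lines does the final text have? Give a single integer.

Answer: 17

Derivation:
Hunk 1: at line 9 remove [rlc] add [bcb,riixt,qioh] -> 15 lines: lsrh vvebn qmma twa tjp gqdd dho kvcx hqcih vhlg bcb riixt qioh lmvk mrcoe
Hunk 2: at line 7 remove [kvcx,hqcih] add [mqke] -> 14 lines: lsrh vvebn qmma twa tjp gqdd dho mqke vhlg bcb riixt qioh lmvk mrcoe
Hunk 3: at line 8 remove [vhlg] add [wpfm,uja,qzvjx] -> 16 lines: lsrh vvebn qmma twa tjp gqdd dho mqke wpfm uja qzvjx bcb riixt qioh lmvk mrcoe
Hunk 4: at line 5 remove [dho,mqke] add [hili,bve] -> 16 lines: lsrh vvebn qmma twa tjp gqdd hili bve wpfm uja qzvjx bcb riixt qioh lmvk mrcoe
Hunk 5: at line 6 remove [hili] add [ogytx,xix,fthm] -> 18 lines: lsrh vvebn qmma twa tjp gqdd ogytx xix fthm bve wpfm uja qzvjx bcb riixt qioh lmvk mrcoe
Hunk 6: at line 4 remove [gqdd,ogytx,xix] add [zlyv,srklm] -> 17 lines: lsrh vvebn qmma twa tjp zlyv srklm fthm bve wpfm uja qzvjx bcb riixt qioh lmvk mrcoe
Final line count: 17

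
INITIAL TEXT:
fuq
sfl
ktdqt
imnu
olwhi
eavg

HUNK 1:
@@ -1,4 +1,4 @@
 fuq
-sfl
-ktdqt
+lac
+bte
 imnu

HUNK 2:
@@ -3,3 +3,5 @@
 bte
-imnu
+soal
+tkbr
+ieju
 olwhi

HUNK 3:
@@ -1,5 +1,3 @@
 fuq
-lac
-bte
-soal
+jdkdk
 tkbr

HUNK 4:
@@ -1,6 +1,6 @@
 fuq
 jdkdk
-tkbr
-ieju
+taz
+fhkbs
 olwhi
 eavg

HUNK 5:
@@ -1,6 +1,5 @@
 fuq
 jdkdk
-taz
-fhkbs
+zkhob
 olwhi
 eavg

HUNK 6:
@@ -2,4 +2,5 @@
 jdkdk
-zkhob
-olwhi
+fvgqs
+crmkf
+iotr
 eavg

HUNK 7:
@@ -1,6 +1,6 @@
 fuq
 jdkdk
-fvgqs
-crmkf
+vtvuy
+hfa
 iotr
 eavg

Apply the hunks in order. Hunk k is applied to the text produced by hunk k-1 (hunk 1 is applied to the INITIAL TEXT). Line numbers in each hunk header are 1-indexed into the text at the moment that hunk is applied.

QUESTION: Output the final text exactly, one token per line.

Answer: fuq
jdkdk
vtvuy
hfa
iotr
eavg

Derivation:
Hunk 1: at line 1 remove [sfl,ktdqt] add [lac,bte] -> 6 lines: fuq lac bte imnu olwhi eavg
Hunk 2: at line 3 remove [imnu] add [soal,tkbr,ieju] -> 8 lines: fuq lac bte soal tkbr ieju olwhi eavg
Hunk 3: at line 1 remove [lac,bte,soal] add [jdkdk] -> 6 lines: fuq jdkdk tkbr ieju olwhi eavg
Hunk 4: at line 1 remove [tkbr,ieju] add [taz,fhkbs] -> 6 lines: fuq jdkdk taz fhkbs olwhi eavg
Hunk 5: at line 1 remove [taz,fhkbs] add [zkhob] -> 5 lines: fuq jdkdk zkhob olwhi eavg
Hunk 6: at line 2 remove [zkhob,olwhi] add [fvgqs,crmkf,iotr] -> 6 lines: fuq jdkdk fvgqs crmkf iotr eavg
Hunk 7: at line 1 remove [fvgqs,crmkf] add [vtvuy,hfa] -> 6 lines: fuq jdkdk vtvuy hfa iotr eavg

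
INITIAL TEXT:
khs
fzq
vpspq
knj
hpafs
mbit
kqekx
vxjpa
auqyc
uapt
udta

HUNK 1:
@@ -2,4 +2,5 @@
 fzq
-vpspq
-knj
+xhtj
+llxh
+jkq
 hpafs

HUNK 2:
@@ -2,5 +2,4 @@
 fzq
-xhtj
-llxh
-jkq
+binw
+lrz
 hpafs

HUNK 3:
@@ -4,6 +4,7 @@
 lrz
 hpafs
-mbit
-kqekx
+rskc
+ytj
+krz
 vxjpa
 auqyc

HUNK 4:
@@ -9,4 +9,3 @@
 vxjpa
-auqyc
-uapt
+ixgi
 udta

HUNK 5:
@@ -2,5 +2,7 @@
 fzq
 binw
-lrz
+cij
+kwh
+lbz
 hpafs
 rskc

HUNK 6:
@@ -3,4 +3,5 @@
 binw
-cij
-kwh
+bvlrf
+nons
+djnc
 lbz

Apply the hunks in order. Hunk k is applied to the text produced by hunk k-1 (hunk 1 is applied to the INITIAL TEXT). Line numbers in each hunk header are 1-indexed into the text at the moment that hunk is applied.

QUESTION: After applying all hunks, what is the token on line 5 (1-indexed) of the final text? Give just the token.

Hunk 1: at line 2 remove [vpspq,knj] add [xhtj,llxh,jkq] -> 12 lines: khs fzq xhtj llxh jkq hpafs mbit kqekx vxjpa auqyc uapt udta
Hunk 2: at line 2 remove [xhtj,llxh,jkq] add [binw,lrz] -> 11 lines: khs fzq binw lrz hpafs mbit kqekx vxjpa auqyc uapt udta
Hunk 3: at line 4 remove [mbit,kqekx] add [rskc,ytj,krz] -> 12 lines: khs fzq binw lrz hpafs rskc ytj krz vxjpa auqyc uapt udta
Hunk 4: at line 9 remove [auqyc,uapt] add [ixgi] -> 11 lines: khs fzq binw lrz hpafs rskc ytj krz vxjpa ixgi udta
Hunk 5: at line 2 remove [lrz] add [cij,kwh,lbz] -> 13 lines: khs fzq binw cij kwh lbz hpafs rskc ytj krz vxjpa ixgi udta
Hunk 6: at line 3 remove [cij,kwh] add [bvlrf,nons,djnc] -> 14 lines: khs fzq binw bvlrf nons djnc lbz hpafs rskc ytj krz vxjpa ixgi udta
Final line 5: nons

Answer: nons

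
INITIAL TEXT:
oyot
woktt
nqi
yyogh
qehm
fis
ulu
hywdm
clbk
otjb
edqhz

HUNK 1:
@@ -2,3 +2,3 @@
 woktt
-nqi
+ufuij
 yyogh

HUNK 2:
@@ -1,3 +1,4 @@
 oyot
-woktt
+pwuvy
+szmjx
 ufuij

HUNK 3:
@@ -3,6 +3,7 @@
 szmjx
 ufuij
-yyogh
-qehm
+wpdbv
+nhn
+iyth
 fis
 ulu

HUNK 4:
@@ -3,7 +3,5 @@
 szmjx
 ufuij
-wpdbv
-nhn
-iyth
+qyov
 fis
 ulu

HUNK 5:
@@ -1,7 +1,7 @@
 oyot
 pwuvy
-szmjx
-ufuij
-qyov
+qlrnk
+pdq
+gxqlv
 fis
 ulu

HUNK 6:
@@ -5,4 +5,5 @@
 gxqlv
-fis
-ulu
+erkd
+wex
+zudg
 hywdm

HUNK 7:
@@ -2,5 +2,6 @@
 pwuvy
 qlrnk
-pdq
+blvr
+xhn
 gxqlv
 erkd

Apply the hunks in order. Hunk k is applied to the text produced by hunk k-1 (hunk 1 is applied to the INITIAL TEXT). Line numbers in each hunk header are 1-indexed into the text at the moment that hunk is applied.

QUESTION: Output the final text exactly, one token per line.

Hunk 1: at line 2 remove [nqi] add [ufuij] -> 11 lines: oyot woktt ufuij yyogh qehm fis ulu hywdm clbk otjb edqhz
Hunk 2: at line 1 remove [woktt] add [pwuvy,szmjx] -> 12 lines: oyot pwuvy szmjx ufuij yyogh qehm fis ulu hywdm clbk otjb edqhz
Hunk 3: at line 3 remove [yyogh,qehm] add [wpdbv,nhn,iyth] -> 13 lines: oyot pwuvy szmjx ufuij wpdbv nhn iyth fis ulu hywdm clbk otjb edqhz
Hunk 4: at line 3 remove [wpdbv,nhn,iyth] add [qyov] -> 11 lines: oyot pwuvy szmjx ufuij qyov fis ulu hywdm clbk otjb edqhz
Hunk 5: at line 1 remove [szmjx,ufuij,qyov] add [qlrnk,pdq,gxqlv] -> 11 lines: oyot pwuvy qlrnk pdq gxqlv fis ulu hywdm clbk otjb edqhz
Hunk 6: at line 5 remove [fis,ulu] add [erkd,wex,zudg] -> 12 lines: oyot pwuvy qlrnk pdq gxqlv erkd wex zudg hywdm clbk otjb edqhz
Hunk 7: at line 2 remove [pdq] add [blvr,xhn] -> 13 lines: oyot pwuvy qlrnk blvr xhn gxqlv erkd wex zudg hywdm clbk otjb edqhz

Answer: oyot
pwuvy
qlrnk
blvr
xhn
gxqlv
erkd
wex
zudg
hywdm
clbk
otjb
edqhz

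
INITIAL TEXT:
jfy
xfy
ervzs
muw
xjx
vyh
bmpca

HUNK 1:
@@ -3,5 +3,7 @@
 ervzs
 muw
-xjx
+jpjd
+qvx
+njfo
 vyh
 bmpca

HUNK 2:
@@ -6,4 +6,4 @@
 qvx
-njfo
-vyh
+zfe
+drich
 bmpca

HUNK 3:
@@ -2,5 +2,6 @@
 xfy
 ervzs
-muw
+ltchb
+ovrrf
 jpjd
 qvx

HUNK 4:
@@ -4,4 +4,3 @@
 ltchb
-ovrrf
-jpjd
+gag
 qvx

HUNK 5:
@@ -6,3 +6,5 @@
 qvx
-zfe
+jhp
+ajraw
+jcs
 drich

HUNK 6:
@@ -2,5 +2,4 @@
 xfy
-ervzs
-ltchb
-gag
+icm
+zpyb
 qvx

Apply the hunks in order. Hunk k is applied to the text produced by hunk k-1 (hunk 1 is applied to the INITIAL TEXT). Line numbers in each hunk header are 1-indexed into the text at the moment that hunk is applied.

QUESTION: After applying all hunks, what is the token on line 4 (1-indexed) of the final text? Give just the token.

Answer: zpyb

Derivation:
Hunk 1: at line 3 remove [xjx] add [jpjd,qvx,njfo] -> 9 lines: jfy xfy ervzs muw jpjd qvx njfo vyh bmpca
Hunk 2: at line 6 remove [njfo,vyh] add [zfe,drich] -> 9 lines: jfy xfy ervzs muw jpjd qvx zfe drich bmpca
Hunk 3: at line 2 remove [muw] add [ltchb,ovrrf] -> 10 lines: jfy xfy ervzs ltchb ovrrf jpjd qvx zfe drich bmpca
Hunk 4: at line 4 remove [ovrrf,jpjd] add [gag] -> 9 lines: jfy xfy ervzs ltchb gag qvx zfe drich bmpca
Hunk 5: at line 6 remove [zfe] add [jhp,ajraw,jcs] -> 11 lines: jfy xfy ervzs ltchb gag qvx jhp ajraw jcs drich bmpca
Hunk 6: at line 2 remove [ervzs,ltchb,gag] add [icm,zpyb] -> 10 lines: jfy xfy icm zpyb qvx jhp ajraw jcs drich bmpca
Final line 4: zpyb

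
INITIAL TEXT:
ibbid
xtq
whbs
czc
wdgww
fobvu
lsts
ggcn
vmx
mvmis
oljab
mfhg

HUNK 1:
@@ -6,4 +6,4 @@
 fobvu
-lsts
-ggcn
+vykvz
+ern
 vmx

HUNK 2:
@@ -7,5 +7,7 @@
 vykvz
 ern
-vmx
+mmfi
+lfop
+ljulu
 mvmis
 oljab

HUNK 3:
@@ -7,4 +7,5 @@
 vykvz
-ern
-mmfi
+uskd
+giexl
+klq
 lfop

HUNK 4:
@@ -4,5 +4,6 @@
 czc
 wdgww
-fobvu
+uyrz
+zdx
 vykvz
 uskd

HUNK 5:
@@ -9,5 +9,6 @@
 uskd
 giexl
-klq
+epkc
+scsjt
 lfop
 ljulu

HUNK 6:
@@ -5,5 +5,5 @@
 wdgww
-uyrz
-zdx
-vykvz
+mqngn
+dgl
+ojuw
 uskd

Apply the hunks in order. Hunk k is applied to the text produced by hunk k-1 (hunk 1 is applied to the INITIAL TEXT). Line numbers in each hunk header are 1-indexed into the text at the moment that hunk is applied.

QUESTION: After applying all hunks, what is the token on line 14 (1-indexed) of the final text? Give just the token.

Hunk 1: at line 6 remove [lsts,ggcn] add [vykvz,ern] -> 12 lines: ibbid xtq whbs czc wdgww fobvu vykvz ern vmx mvmis oljab mfhg
Hunk 2: at line 7 remove [vmx] add [mmfi,lfop,ljulu] -> 14 lines: ibbid xtq whbs czc wdgww fobvu vykvz ern mmfi lfop ljulu mvmis oljab mfhg
Hunk 3: at line 7 remove [ern,mmfi] add [uskd,giexl,klq] -> 15 lines: ibbid xtq whbs czc wdgww fobvu vykvz uskd giexl klq lfop ljulu mvmis oljab mfhg
Hunk 4: at line 4 remove [fobvu] add [uyrz,zdx] -> 16 lines: ibbid xtq whbs czc wdgww uyrz zdx vykvz uskd giexl klq lfop ljulu mvmis oljab mfhg
Hunk 5: at line 9 remove [klq] add [epkc,scsjt] -> 17 lines: ibbid xtq whbs czc wdgww uyrz zdx vykvz uskd giexl epkc scsjt lfop ljulu mvmis oljab mfhg
Hunk 6: at line 5 remove [uyrz,zdx,vykvz] add [mqngn,dgl,ojuw] -> 17 lines: ibbid xtq whbs czc wdgww mqngn dgl ojuw uskd giexl epkc scsjt lfop ljulu mvmis oljab mfhg
Final line 14: ljulu

Answer: ljulu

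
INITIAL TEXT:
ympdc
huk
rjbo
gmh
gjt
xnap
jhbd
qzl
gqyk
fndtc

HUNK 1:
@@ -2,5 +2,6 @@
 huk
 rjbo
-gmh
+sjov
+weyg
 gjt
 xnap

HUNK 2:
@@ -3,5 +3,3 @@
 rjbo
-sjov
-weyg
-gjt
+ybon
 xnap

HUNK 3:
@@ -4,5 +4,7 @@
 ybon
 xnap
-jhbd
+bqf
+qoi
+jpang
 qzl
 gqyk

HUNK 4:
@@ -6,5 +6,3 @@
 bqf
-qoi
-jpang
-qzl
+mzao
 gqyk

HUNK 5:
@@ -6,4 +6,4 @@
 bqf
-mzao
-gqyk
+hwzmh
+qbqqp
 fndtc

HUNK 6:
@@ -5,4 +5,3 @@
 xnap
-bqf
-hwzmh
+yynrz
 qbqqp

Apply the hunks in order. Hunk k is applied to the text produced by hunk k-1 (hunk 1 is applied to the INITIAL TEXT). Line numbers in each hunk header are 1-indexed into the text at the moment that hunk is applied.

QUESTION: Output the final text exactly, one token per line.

Hunk 1: at line 2 remove [gmh] add [sjov,weyg] -> 11 lines: ympdc huk rjbo sjov weyg gjt xnap jhbd qzl gqyk fndtc
Hunk 2: at line 3 remove [sjov,weyg,gjt] add [ybon] -> 9 lines: ympdc huk rjbo ybon xnap jhbd qzl gqyk fndtc
Hunk 3: at line 4 remove [jhbd] add [bqf,qoi,jpang] -> 11 lines: ympdc huk rjbo ybon xnap bqf qoi jpang qzl gqyk fndtc
Hunk 4: at line 6 remove [qoi,jpang,qzl] add [mzao] -> 9 lines: ympdc huk rjbo ybon xnap bqf mzao gqyk fndtc
Hunk 5: at line 6 remove [mzao,gqyk] add [hwzmh,qbqqp] -> 9 lines: ympdc huk rjbo ybon xnap bqf hwzmh qbqqp fndtc
Hunk 6: at line 5 remove [bqf,hwzmh] add [yynrz] -> 8 lines: ympdc huk rjbo ybon xnap yynrz qbqqp fndtc

Answer: ympdc
huk
rjbo
ybon
xnap
yynrz
qbqqp
fndtc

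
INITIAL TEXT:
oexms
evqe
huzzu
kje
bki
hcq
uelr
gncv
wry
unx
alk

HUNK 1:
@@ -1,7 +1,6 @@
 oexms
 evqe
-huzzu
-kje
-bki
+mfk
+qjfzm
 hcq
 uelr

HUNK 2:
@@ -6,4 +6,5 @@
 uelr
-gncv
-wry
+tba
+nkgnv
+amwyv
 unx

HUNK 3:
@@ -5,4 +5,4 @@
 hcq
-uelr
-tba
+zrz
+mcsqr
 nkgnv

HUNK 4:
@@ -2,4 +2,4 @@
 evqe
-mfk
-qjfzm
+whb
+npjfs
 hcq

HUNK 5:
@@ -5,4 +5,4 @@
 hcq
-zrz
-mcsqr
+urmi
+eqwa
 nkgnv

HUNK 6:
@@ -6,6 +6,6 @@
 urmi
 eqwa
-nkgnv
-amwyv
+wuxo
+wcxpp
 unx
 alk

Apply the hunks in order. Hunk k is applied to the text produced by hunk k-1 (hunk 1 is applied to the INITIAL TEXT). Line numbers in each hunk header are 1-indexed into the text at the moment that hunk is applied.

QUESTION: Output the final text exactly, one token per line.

Hunk 1: at line 1 remove [huzzu,kje,bki] add [mfk,qjfzm] -> 10 lines: oexms evqe mfk qjfzm hcq uelr gncv wry unx alk
Hunk 2: at line 6 remove [gncv,wry] add [tba,nkgnv,amwyv] -> 11 lines: oexms evqe mfk qjfzm hcq uelr tba nkgnv amwyv unx alk
Hunk 3: at line 5 remove [uelr,tba] add [zrz,mcsqr] -> 11 lines: oexms evqe mfk qjfzm hcq zrz mcsqr nkgnv amwyv unx alk
Hunk 4: at line 2 remove [mfk,qjfzm] add [whb,npjfs] -> 11 lines: oexms evqe whb npjfs hcq zrz mcsqr nkgnv amwyv unx alk
Hunk 5: at line 5 remove [zrz,mcsqr] add [urmi,eqwa] -> 11 lines: oexms evqe whb npjfs hcq urmi eqwa nkgnv amwyv unx alk
Hunk 6: at line 6 remove [nkgnv,amwyv] add [wuxo,wcxpp] -> 11 lines: oexms evqe whb npjfs hcq urmi eqwa wuxo wcxpp unx alk

Answer: oexms
evqe
whb
npjfs
hcq
urmi
eqwa
wuxo
wcxpp
unx
alk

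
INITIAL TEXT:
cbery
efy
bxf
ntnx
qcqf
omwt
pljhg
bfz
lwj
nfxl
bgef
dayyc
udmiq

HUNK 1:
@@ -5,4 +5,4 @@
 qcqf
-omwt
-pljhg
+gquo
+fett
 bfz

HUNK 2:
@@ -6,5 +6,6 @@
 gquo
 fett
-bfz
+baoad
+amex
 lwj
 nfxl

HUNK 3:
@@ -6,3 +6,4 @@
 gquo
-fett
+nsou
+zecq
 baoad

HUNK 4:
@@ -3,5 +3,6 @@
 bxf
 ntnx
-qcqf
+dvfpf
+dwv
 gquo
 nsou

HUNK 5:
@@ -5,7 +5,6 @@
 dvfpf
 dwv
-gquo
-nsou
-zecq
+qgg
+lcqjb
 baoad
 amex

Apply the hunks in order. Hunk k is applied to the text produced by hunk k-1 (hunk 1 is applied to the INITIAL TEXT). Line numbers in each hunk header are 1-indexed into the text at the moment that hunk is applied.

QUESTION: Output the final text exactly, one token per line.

Hunk 1: at line 5 remove [omwt,pljhg] add [gquo,fett] -> 13 lines: cbery efy bxf ntnx qcqf gquo fett bfz lwj nfxl bgef dayyc udmiq
Hunk 2: at line 6 remove [bfz] add [baoad,amex] -> 14 lines: cbery efy bxf ntnx qcqf gquo fett baoad amex lwj nfxl bgef dayyc udmiq
Hunk 3: at line 6 remove [fett] add [nsou,zecq] -> 15 lines: cbery efy bxf ntnx qcqf gquo nsou zecq baoad amex lwj nfxl bgef dayyc udmiq
Hunk 4: at line 3 remove [qcqf] add [dvfpf,dwv] -> 16 lines: cbery efy bxf ntnx dvfpf dwv gquo nsou zecq baoad amex lwj nfxl bgef dayyc udmiq
Hunk 5: at line 5 remove [gquo,nsou,zecq] add [qgg,lcqjb] -> 15 lines: cbery efy bxf ntnx dvfpf dwv qgg lcqjb baoad amex lwj nfxl bgef dayyc udmiq

Answer: cbery
efy
bxf
ntnx
dvfpf
dwv
qgg
lcqjb
baoad
amex
lwj
nfxl
bgef
dayyc
udmiq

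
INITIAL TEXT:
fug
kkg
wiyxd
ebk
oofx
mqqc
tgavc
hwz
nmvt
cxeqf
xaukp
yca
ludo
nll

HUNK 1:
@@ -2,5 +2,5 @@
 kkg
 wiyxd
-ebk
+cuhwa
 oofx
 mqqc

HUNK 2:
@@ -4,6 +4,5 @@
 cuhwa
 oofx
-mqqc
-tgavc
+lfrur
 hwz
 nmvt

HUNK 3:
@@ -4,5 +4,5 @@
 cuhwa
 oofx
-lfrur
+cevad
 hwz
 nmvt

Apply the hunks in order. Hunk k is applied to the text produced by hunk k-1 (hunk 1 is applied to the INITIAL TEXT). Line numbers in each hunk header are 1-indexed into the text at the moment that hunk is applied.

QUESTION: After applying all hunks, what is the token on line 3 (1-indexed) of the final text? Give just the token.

Hunk 1: at line 2 remove [ebk] add [cuhwa] -> 14 lines: fug kkg wiyxd cuhwa oofx mqqc tgavc hwz nmvt cxeqf xaukp yca ludo nll
Hunk 2: at line 4 remove [mqqc,tgavc] add [lfrur] -> 13 lines: fug kkg wiyxd cuhwa oofx lfrur hwz nmvt cxeqf xaukp yca ludo nll
Hunk 3: at line 4 remove [lfrur] add [cevad] -> 13 lines: fug kkg wiyxd cuhwa oofx cevad hwz nmvt cxeqf xaukp yca ludo nll
Final line 3: wiyxd

Answer: wiyxd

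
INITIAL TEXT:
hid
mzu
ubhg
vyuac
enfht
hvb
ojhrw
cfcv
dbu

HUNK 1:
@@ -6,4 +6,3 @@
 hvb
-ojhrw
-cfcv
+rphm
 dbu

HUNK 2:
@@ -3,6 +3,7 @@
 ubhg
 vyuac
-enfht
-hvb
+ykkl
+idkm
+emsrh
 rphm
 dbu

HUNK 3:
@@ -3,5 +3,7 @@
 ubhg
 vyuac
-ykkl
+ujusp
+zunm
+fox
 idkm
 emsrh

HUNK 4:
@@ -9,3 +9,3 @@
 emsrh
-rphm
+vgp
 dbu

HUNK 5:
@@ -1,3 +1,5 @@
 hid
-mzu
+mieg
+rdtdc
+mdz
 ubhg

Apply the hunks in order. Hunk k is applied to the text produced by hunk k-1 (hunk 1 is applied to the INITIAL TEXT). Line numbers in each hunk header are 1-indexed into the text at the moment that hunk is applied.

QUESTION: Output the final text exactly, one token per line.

Answer: hid
mieg
rdtdc
mdz
ubhg
vyuac
ujusp
zunm
fox
idkm
emsrh
vgp
dbu

Derivation:
Hunk 1: at line 6 remove [ojhrw,cfcv] add [rphm] -> 8 lines: hid mzu ubhg vyuac enfht hvb rphm dbu
Hunk 2: at line 3 remove [enfht,hvb] add [ykkl,idkm,emsrh] -> 9 lines: hid mzu ubhg vyuac ykkl idkm emsrh rphm dbu
Hunk 3: at line 3 remove [ykkl] add [ujusp,zunm,fox] -> 11 lines: hid mzu ubhg vyuac ujusp zunm fox idkm emsrh rphm dbu
Hunk 4: at line 9 remove [rphm] add [vgp] -> 11 lines: hid mzu ubhg vyuac ujusp zunm fox idkm emsrh vgp dbu
Hunk 5: at line 1 remove [mzu] add [mieg,rdtdc,mdz] -> 13 lines: hid mieg rdtdc mdz ubhg vyuac ujusp zunm fox idkm emsrh vgp dbu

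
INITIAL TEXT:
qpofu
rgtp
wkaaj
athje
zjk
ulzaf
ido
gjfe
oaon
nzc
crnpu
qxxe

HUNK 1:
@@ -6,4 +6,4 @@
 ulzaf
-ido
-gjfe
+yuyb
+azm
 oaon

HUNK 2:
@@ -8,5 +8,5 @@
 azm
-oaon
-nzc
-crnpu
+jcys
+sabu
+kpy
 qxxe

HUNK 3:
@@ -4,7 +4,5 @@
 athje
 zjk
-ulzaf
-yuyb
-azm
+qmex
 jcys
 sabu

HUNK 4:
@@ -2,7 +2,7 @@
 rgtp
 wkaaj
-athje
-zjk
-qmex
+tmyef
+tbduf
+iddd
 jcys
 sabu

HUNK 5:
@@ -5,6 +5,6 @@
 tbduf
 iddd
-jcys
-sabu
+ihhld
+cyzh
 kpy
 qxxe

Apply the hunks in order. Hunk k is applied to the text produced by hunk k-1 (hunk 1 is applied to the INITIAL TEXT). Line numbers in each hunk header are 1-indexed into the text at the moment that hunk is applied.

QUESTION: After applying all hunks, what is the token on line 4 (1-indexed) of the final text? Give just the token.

Answer: tmyef

Derivation:
Hunk 1: at line 6 remove [ido,gjfe] add [yuyb,azm] -> 12 lines: qpofu rgtp wkaaj athje zjk ulzaf yuyb azm oaon nzc crnpu qxxe
Hunk 2: at line 8 remove [oaon,nzc,crnpu] add [jcys,sabu,kpy] -> 12 lines: qpofu rgtp wkaaj athje zjk ulzaf yuyb azm jcys sabu kpy qxxe
Hunk 3: at line 4 remove [ulzaf,yuyb,azm] add [qmex] -> 10 lines: qpofu rgtp wkaaj athje zjk qmex jcys sabu kpy qxxe
Hunk 4: at line 2 remove [athje,zjk,qmex] add [tmyef,tbduf,iddd] -> 10 lines: qpofu rgtp wkaaj tmyef tbduf iddd jcys sabu kpy qxxe
Hunk 5: at line 5 remove [jcys,sabu] add [ihhld,cyzh] -> 10 lines: qpofu rgtp wkaaj tmyef tbduf iddd ihhld cyzh kpy qxxe
Final line 4: tmyef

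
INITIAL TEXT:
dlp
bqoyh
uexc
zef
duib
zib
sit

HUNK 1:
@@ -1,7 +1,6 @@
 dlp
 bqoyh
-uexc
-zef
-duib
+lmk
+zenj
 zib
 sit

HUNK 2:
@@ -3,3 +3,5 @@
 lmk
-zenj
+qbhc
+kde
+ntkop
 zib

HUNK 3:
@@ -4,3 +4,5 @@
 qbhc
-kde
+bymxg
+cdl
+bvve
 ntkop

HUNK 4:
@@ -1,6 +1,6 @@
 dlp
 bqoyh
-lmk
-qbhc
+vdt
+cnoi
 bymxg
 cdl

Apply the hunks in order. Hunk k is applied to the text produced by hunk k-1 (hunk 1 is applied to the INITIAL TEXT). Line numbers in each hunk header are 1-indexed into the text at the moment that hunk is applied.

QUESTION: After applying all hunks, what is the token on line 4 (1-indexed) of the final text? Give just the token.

Hunk 1: at line 1 remove [uexc,zef,duib] add [lmk,zenj] -> 6 lines: dlp bqoyh lmk zenj zib sit
Hunk 2: at line 3 remove [zenj] add [qbhc,kde,ntkop] -> 8 lines: dlp bqoyh lmk qbhc kde ntkop zib sit
Hunk 3: at line 4 remove [kde] add [bymxg,cdl,bvve] -> 10 lines: dlp bqoyh lmk qbhc bymxg cdl bvve ntkop zib sit
Hunk 4: at line 1 remove [lmk,qbhc] add [vdt,cnoi] -> 10 lines: dlp bqoyh vdt cnoi bymxg cdl bvve ntkop zib sit
Final line 4: cnoi

Answer: cnoi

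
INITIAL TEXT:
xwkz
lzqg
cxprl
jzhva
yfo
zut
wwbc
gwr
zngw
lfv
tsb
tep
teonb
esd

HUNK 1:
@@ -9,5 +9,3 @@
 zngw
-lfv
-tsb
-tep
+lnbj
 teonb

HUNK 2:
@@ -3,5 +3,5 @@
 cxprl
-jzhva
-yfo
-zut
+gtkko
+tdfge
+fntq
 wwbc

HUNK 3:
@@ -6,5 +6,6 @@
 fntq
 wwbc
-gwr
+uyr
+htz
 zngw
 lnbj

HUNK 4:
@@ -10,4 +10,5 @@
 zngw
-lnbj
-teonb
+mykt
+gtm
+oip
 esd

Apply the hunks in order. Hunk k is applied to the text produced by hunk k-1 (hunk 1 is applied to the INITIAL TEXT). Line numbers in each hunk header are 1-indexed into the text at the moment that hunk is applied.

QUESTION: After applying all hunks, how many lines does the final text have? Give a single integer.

Hunk 1: at line 9 remove [lfv,tsb,tep] add [lnbj] -> 12 lines: xwkz lzqg cxprl jzhva yfo zut wwbc gwr zngw lnbj teonb esd
Hunk 2: at line 3 remove [jzhva,yfo,zut] add [gtkko,tdfge,fntq] -> 12 lines: xwkz lzqg cxprl gtkko tdfge fntq wwbc gwr zngw lnbj teonb esd
Hunk 3: at line 6 remove [gwr] add [uyr,htz] -> 13 lines: xwkz lzqg cxprl gtkko tdfge fntq wwbc uyr htz zngw lnbj teonb esd
Hunk 4: at line 10 remove [lnbj,teonb] add [mykt,gtm,oip] -> 14 lines: xwkz lzqg cxprl gtkko tdfge fntq wwbc uyr htz zngw mykt gtm oip esd
Final line count: 14

Answer: 14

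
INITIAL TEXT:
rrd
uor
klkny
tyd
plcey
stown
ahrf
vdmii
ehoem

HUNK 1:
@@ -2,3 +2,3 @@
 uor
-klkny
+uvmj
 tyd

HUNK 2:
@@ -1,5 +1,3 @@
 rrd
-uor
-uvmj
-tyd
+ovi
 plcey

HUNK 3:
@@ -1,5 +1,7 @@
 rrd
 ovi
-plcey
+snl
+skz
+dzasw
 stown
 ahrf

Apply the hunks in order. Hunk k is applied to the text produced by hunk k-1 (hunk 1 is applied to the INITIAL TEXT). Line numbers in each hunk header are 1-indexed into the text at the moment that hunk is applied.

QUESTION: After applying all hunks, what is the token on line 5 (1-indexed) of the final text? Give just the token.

Answer: dzasw

Derivation:
Hunk 1: at line 2 remove [klkny] add [uvmj] -> 9 lines: rrd uor uvmj tyd plcey stown ahrf vdmii ehoem
Hunk 2: at line 1 remove [uor,uvmj,tyd] add [ovi] -> 7 lines: rrd ovi plcey stown ahrf vdmii ehoem
Hunk 3: at line 1 remove [plcey] add [snl,skz,dzasw] -> 9 lines: rrd ovi snl skz dzasw stown ahrf vdmii ehoem
Final line 5: dzasw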